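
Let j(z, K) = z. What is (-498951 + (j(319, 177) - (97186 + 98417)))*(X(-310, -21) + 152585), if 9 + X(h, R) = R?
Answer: -105909020425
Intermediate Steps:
X(h, R) = -9 + R
(-498951 + (j(319, 177) - (97186 + 98417)))*(X(-310, -21) + 152585) = (-498951 + (319 - (97186 + 98417)))*((-9 - 21) + 152585) = (-498951 + (319 - 1*195603))*(-30 + 152585) = (-498951 + (319 - 195603))*152555 = (-498951 - 195284)*152555 = -694235*152555 = -105909020425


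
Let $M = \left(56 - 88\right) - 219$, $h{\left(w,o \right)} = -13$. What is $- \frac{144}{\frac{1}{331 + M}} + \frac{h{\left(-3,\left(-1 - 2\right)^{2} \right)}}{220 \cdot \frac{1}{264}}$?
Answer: $- \frac{57678}{5} \approx -11536.0$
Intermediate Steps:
$M = -251$ ($M = -32 - 219 = -251$)
$- \frac{144}{\frac{1}{331 + M}} + \frac{h{\left(-3,\left(-1 - 2\right)^{2} \right)}}{220 \cdot \frac{1}{264}} = - \frac{144}{\frac{1}{331 - 251}} - \frac{13}{220 \cdot \frac{1}{264}} = - \frac{144}{\frac{1}{80}} - \frac{13}{220 \cdot \frac{1}{264}} = - 144 \frac{1}{\frac{1}{80}} - \frac{13}{\frac{5}{6}} = \left(-144\right) 80 - \frac{78}{5} = -11520 - \frac{78}{5} = - \frac{57678}{5}$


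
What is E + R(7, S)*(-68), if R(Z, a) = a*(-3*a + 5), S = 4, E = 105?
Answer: 2009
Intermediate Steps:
R(Z, a) = a*(5 - 3*a)
E + R(7, S)*(-68) = 105 + (4*(5 - 3*4))*(-68) = 105 + (4*(5 - 12))*(-68) = 105 + (4*(-7))*(-68) = 105 - 28*(-68) = 105 + 1904 = 2009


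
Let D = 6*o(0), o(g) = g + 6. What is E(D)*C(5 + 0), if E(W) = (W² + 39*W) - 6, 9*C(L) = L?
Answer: 4490/3 ≈ 1496.7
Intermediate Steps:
C(L) = L/9
o(g) = 6 + g
D = 36 (D = 6*(6 + 0) = 6*6 = 36)
E(W) = -6 + W² + 39*W
E(D)*C(5 + 0) = (-6 + 36² + 39*36)*((5 + 0)/9) = (-6 + 1296 + 1404)*((⅑)*5) = 2694*(5/9) = 4490/3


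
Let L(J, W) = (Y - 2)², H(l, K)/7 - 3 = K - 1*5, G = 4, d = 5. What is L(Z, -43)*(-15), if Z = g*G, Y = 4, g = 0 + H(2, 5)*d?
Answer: -60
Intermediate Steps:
H(l, K) = -14 + 7*K (H(l, K) = 21 + 7*(K - 1*5) = 21 + 7*(K - 5) = 21 + 7*(-5 + K) = 21 + (-35 + 7*K) = -14 + 7*K)
g = 105 (g = 0 + (-14 + 7*5)*5 = 0 + (-14 + 35)*5 = 0 + 21*5 = 0 + 105 = 105)
Z = 420 (Z = 105*4 = 420)
L(J, W) = 4 (L(J, W) = (4 - 2)² = 2² = 4)
L(Z, -43)*(-15) = 4*(-15) = -60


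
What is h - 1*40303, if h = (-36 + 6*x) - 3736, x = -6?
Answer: -44111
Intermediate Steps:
h = -3808 (h = (-36 + 6*(-6)) - 3736 = (-36 - 36) - 3736 = -72 - 3736 = -3808)
h - 1*40303 = -3808 - 1*40303 = -3808 - 40303 = -44111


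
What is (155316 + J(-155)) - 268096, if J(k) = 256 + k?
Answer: -112679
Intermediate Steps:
(155316 + J(-155)) - 268096 = (155316 + (256 - 155)) - 268096 = (155316 + 101) - 268096 = 155417 - 268096 = -112679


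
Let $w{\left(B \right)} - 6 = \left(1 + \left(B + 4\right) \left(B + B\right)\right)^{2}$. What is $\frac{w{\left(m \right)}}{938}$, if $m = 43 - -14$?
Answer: $\frac{48372031}{938} \approx 51569.0$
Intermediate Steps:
$m = 57$ ($m = 43 + 14 = 57$)
$w{\left(B \right)} = 6 + \left(1 + 2 B \left(4 + B\right)\right)^{2}$ ($w{\left(B \right)} = 6 + \left(1 + \left(B + 4\right) \left(B + B\right)\right)^{2} = 6 + \left(1 + \left(4 + B\right) 2 B\right)^{2} = 6 + \left(1 + 2 B \left(4 + B\right)\right)^{2}$)
$\frac{w{\left(m \right)}}{938} = \frac{6 + \left(1 + 2 \cdot 57^{2} + 8 \cdot 57\right)^{2}}{938} = \left(6 + \left(1 + 2 \cdot 3249 + 456\right)^{2}\right) \frac{1}{938} = \left(6 + \left(1 + 6498 + 456\right)^{2}\right) \frac{1}{938} = \left(6 + 6955^{2}\right) \frac{1}{938} = \left(6 + 48372025\right) \frac{1}{938} = 48372031 \cdot \frac{1}{938} = \frac{48372031}{938}$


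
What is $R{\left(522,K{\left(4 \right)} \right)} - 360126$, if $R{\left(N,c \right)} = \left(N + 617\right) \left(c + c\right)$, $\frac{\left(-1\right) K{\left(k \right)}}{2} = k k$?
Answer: $-433022$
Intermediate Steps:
$K{\left(k \right)} = - 2 k^{2}$ ($K{\left(k \right)} = - 2 k k = - 2 k^{2}$)
$R{\left(N,c \right)} = 2 c \left(617 + N\right)$ ($R{\left(N,c \right)} = \left(617 + N\right) 2 c = 2 c \left(617 + N\right)$)
$R{\left(522,K{\left(4 \right)} \right)} - 360126 = 2 \left(- 2 \cdot 4^{2}\right) \left(617 + 522\right) - 360126 = 2 \left(\left(-2\right) 16\right) 1139 - 360126 = 2 \left(-32\right) 1139 - 360126 = -72896 - 360126 = -433022$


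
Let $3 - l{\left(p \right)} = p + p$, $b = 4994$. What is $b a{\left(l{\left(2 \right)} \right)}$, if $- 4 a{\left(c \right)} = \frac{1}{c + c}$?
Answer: $\frac{2497}{4} \approx 624.25$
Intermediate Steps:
$l{\left(p \right)} = 3 - 2 p$ ($l{\left(p \right)} = 3 - \left(p + p\right) = 3 - 2 p$)
$a{\left(c \right)} = - \frac{1}{8 c}$ ($a{\left(c \right)} = - \frac{1}{4 \left(c + c\right)} = - \frac{1}{4 \cdot 2 c} = - \frac{\frac{1}{2} \frac{1}{c}}{4} = - \frac{1}{8 c}$)
$b a{\left(l{\left(2 \right)} \right)} = 4994 \left(- \frac{1}{8 \left(3 - 4\right)}\right) = 4994 \left(- \frac{1}{8 \left(-1\right)}\right) = 4994 \left(\left(- \frac{1}{8}\right) \left(-1\right)\right) = 4994 \cdot \frac{1}{8} = \frac{2497}{4}$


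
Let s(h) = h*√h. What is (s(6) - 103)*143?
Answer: -14729 + 858*√6 ≈ -12627.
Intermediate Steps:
s(h) = h^(3/2)
(s(6) - 103)*143 = (6^(3/2) - 103)*143 = (6*√6 - 103)*143 = (-103 + 6*√6)*143 = -14729 + 858*√6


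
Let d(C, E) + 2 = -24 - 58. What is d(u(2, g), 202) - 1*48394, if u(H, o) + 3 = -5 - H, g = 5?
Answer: -48478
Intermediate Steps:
u(H, o) = -8 - H (u(H, o) = -3 + (-5 - H) = -8 - H)
d(C, E) = -84 (d(C, E) = -2 + (-24 - 58) = -2 - 82 = -84)
d(u(2, g), 202) - 1*48394 = -84 - 1*48394 = -84 - 48394 = -48478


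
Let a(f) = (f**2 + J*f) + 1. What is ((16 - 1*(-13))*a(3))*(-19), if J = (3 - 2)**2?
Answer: -7163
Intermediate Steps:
J = 1 (J = 1**2 = 1)
a(f) = 1 + f + f**2 (a(f) = (f**2 + 1*f) + 1 = (f**2 + f) + 1 = (f + f**2) + 1 = 1 + f + f**2)
((16 - 1*(-13))*a(3))*(-19) = ((16 - 1*(-13))*(1 + 3 + 3**2))*(-19) = ((16 + 13)*(1 + 3 + 9))*(-19) = (29*13)*(-19) = 377*(-19) = -7163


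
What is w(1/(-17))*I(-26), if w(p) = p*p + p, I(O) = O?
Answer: 416/289 ≈ 1.4394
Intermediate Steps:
w(p) = p + p**2 (w(p) = p**2 + p = p + p**2)
w(1/(-17))*I(-26) = ((1 + 1/(-17))/(-17))*(-26) = -(1 - 1/17)/17*(-26) = -1/17*16/17*(-26) = -16/289*(-26) = 416/289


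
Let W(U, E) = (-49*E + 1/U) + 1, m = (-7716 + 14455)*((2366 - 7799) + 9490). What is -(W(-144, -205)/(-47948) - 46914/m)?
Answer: 39874769030597/188770207334976 ≈ 0.21123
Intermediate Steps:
m = 27340123 (m = 6739*(-5433 + 9490) = 6739*4057 = 27340123)
W(U, E) = 1 + 1/U - 49*E (W(U, E) = (1/U - 49*E) + 1 = 1 + 1/U - 49*E)
-(W(-144, -205)/(-47948) - 46914/m) = -((1 + 1/(-144) - 49*(-205))/(-47948) - 46914/27340123) = -((1 - 1/144 + 10045)*(-1/47948) - 46914*1/27340123) = -((1446623/144)*(-1/47948) - 46914/27340123) = -(-1446623/6904512 - 46914/27340123) = -1*(-39874769030597/188770207334976) = 39874769030597/188770207334976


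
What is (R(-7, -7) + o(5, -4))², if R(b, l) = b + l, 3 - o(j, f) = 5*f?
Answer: 81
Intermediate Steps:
o(j, f) = 3 - 5*f
(R(-7, -7) + o(5, -4))² = ((-7 - 7) + (3 - 5*(-4)))² = (-14 + (3 + 20))² = (-14 + 23)² = 9² = 81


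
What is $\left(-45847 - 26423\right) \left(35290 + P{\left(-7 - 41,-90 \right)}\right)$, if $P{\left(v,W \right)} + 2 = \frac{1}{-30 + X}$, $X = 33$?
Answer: $-2550287850$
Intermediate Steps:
$P{\left(v,W \right)} = - \frac{5}{3}$ ($P{\left(v,W \right)} = -2 + \frac{1}{-30 + 33} = -2 + \frac{1}{3} = - \frac{5}{3}$)
$\left(-45847 - 26423\right) \left(35290 + P{\left(-7 - 41,-90 \right)}\right) = \left(-45847 - 26423\right) \left(35290 - \frac{5}{3}\right) = \left(-72270\right) \frac{105865}{3} = -2550287850$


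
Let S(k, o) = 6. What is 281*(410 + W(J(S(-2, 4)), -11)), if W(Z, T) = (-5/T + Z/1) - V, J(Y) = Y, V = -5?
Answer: 1302716/11 ≈ 1.1843e+5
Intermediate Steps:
W(Z, T) = 5 + Z - 5/T (W(Z, T) = (-5/T + Z/1) - 1*(-5) = (-5/T + Z*1) + 5 = (-5/T + Z) + 5 = (Z - 5/T) + 5 = 5 + Z - 5/T)
281*(410 + W(J(S(-2, 4)), -11)) = 281*(410 + (5 + 6 - 5/(-11))) = 281*(410 + (5 + 6 - 5*(-1/11))) = 281*(410 + (5 + 6 + 5/11)) = 281*(410 + 126/11) = 281*(4636/11) = 1302716/11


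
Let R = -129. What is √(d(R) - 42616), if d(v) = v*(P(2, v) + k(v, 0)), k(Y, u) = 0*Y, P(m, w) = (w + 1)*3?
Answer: 2*√1730 ≈ 83.187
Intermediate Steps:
P(m, w) = 3 + 3*w (P(m, w) = (1 + w)*3 = 3 + 3*w)
k(Y, u) = 0
d(v) = v*(3 + 3*v) (d(v) = v*((3 + 3*v) + 0) = v*(3 + 3*v))
√(d(R) - 42616) = √(3*(-129)*(1 - 129) - 42616) = √(3*(-129)*(-128) - 42616) = √(49536 - 42616) = √6920 = 2*√1730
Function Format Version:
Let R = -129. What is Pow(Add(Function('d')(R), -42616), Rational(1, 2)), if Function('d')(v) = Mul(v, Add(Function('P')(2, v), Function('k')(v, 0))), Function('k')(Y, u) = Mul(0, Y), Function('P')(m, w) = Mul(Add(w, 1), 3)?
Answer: Mul(2, Pow(1730, Rational(1, 2))) ≈ 83.187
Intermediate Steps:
Function('P')(m, w) = Add(3, Mul(3, w)) (Function('P')(m, w) = Mul(Add(1, w), 3) = Add(3, Mul(3, w)))
Function('k')(Y, u) = 0
Function('d')(v) = Mul(v, Add(3, Mul(3, v))) (Function('d')(v) = Mul(v, Add(Add(3, Mul(3, v)), 0)) = Mul(v, Add(3, Mul(3, v))))
Pow(Add(Function('d')(R), -42616), Rational(1, 2)) = Pow(Add(Mul(3, -129, Add(1, -129)), -42616), Rational(1, 2)) = Pow(Add(Mul(3, -129, -128), -42616), Rational(1, 2)) = Pow(Add(49536, -42616), Rational(1, 2)) = Pow(6920, Rational(1, 2)) = Mul(2, Pow(1730, Rational(1, 2)))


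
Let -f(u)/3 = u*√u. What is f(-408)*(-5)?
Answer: -12240*I*√102 ≈ -1.2362e+5*I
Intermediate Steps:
f(u) = -3*u^(3/2) (f(u) = -3*u*√u = -3*u^(3/2))
f(-408)*(-5) = -(-2448)*I*√102*(-5) = (2448*I*√102)*(-5) = -12240*I*√102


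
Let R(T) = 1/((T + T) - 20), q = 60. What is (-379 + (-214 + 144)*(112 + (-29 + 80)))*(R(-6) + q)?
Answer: -22623091/32 ≈ -7.0697e+5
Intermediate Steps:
R(T) = 1/(-20 + 2*T) (R(T) = 1/(2*T - 20) = 1/(-20 + 2*T))
(-379 + (-214 + 144)*(112 + (-29 + 80)))*(R(-6) + q) = (-379 + (-214 + 144)*(112 + (-29 + 80)))*(1/(2*(-10 - 6)) + 60) = (-379 - 70*(112 + 51))*((½)/(-16) + 60) = (-379 - 70*163)*((½)*(-1/16) + 60) = (-379 - 11410)*(-1/32 + 60) = -11789*1919/32 = -22623091/32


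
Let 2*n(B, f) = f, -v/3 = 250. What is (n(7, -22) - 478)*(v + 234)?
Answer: 252324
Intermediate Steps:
v = -750 (v = -3*250 = -750)
n(B, f) = f/2
(n(7, -22) - 478)*(v + 234) = ((½)*(-22) - 478)*(-750 + 234) = (-11 - 478)*(-516) = -489*(-516) = 252324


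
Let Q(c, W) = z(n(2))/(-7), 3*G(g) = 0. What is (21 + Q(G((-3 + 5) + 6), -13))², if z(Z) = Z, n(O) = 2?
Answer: 21025/49 ≈ 429.08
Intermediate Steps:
G(g) = 0 (G(g) = (⅓)*0 = 0)
Q(c, W) = -2/7 (Q(c, W) = 2/(-7) = 2*(-⅐) = -2/7)
(21 + Q(G((-3 + 5) + 6), -13))² = (21 - 2/7)² = (145/7)² = 21025/49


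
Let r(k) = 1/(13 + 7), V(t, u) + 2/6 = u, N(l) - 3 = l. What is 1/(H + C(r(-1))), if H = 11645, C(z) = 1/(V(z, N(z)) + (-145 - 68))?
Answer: 12617/146924905 ≈ 8.5874e-5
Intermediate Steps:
N(l) = 3 + l
V(t, u) = -⅓ + u
r(k) = 1/20
C(z) = 1/(-631/3 + z) (C(z) = 1/((-⅓ + (3 + z)) + (-145 - 68)) = 1/((8/3 + z) - 213) = 1/(-631/3 + z))
1/(H + C(r(-1))) = 1/(11645 + 3/(-631 + 3*(1/20))) = 1/(11645 + 3/(-631 + 3/20)) = 1/(11645 + 3/(-12617/20)) = 1/(11645 + 3*(-20/12617)) = 1/(11645 - 60/12617) = 1/(146924905/12617) = 12617/146924905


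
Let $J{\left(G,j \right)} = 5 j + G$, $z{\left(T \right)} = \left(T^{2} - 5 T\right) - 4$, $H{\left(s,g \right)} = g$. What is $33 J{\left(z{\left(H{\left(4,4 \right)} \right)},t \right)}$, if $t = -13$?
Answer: $-2409$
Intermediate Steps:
$z{\left(T \right)} = -4 + T^{2} - 5 T$
$J{\left(G,j \right)} = G + 5 j$
$33 J{\left(z{\left(H{\left(4,4 \right)} \right)},t \right)} = 33 \left(\left(-4 + 4^{2} - 20\right) + 5 \left(-13\right)\right) = 33 \left(\left(-4 + 16 - 20\right) - 65\right) = 33 \left(-8 - 65\right) = 33 \left(-73\right) = -2409$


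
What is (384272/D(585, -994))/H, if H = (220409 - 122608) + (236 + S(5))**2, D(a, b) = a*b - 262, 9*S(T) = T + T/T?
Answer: -432306/100665566171 ≈ -4.2945e-6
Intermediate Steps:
S(T) = 1/9 + T/9 (S(T) = (T + T/T)/9 = (T + 1)/9 = (1 + T)/9 = 1/9 + T/9)
D(a, b) = -262 + a*b
H = 1384309/9 (H = (220409 - 122608) + (236 + (1/9 + (1/9)*5))**2 = 97801 + (236 + (1/9 + 5/9))**2 = 97801 + (236 + 2/3)**2 = 97801 + (710/3)**2 = 97801 + 504100/9 = 1384309/9 ≈ 1.5381e+5)
(384272/D(585, -994))/H = (384272/(-262 + 585*(-994)))/(1384309/9) = (384272/(-262 - 581490))*(9/1384309) = (384272/(-581752))*(9/1384309) = (384272*(-1/581752))*(9/1384309) = -48034/72719*9/1384309 = -432306/100665566171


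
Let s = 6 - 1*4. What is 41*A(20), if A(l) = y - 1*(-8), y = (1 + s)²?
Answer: 697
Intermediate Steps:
s = 2 (s = 6 - 4 = 2)
y = 9 (y = (1 + 2)² = 3² = 9)
A(l) = 17 (A(l) = 9 - 1*(-8) = 9 + 8 = 17)
41*A(20) = 41*17 = 697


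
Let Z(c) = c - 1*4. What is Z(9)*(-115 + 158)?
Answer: 215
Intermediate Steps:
Z(c) = -4 + c (Z(c) = c - 4 = -4 + c)
Z(9)*(-115 + 158) = (-4 + 9)*(-115 + 158) = 5*43 = 215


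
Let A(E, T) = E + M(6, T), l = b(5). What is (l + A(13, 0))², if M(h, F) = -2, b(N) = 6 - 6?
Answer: 121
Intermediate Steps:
b(N) = 0
l = 0
A(E, T) = -2 + E (A(E, T) = E - 2 = -2 + E)
(l + A(13, 0))² = (0 + (-2 + 13))² = (0 + 11)² = 11² = 121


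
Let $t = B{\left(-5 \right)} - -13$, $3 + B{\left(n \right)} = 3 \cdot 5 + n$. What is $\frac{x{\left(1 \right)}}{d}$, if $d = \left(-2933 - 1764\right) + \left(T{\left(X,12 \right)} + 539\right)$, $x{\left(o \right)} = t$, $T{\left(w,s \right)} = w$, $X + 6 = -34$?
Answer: $- \frac{10}{2099} \approx -0.0047642$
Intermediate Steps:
$X = -40$ ($X = -6 - 34 = -40$)
$B{\left(n \right)} = 12 + n$ ($B{\left(n \right)} = -3 + \left(3 \cdot 5 + n\right) = -3 + \left(15 + n\right) = 12 + n$)
$t = 20$ ($t = \left(12 - 5\right) - -13 = 7 + 13 = 20$)
$x{\left(o \right)} = 20$
$d = -4198$ ($d = \left(-2933 - 1764\right) + \left(-40 + 539\right) = -4697 + 499 = -4198$)
$\frac{x{\left(1 \right)}}{d} = \frac{20}{-4198} = 20 \left(- \frac{1}{4198}\right) = - \frac{10}{2099}$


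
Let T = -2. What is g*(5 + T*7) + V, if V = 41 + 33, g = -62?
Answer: 632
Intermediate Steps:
V = 74
g*(5 + T*7) + V = -62*(5 - 2*7) + 74 = -62*(5 - 14) + 74 = -62*(-9) + 74 = 558 + 74 = 632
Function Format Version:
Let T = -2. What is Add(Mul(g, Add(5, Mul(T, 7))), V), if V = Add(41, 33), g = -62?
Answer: 632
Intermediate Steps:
V = 74
Add(Mul(g, Add(5, Mul(T, 7))), V) = Add(Mul(-62, Add(5, Mul(-2, 7))), 74) = Add(Mul(-62, Add(5, -14)), 74) = Add(Mul(-62, -9), 74) = Add(558, 74) = 632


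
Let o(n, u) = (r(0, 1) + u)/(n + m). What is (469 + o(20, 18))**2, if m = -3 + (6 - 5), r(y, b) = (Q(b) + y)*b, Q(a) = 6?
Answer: 1990921/9 ≈ 2.2121e+5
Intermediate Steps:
r(y, b) = b*(6 + y) (r(y, b) = (6 + y)*b = b*(6 + y))
m = -2 (m = -3 + 1 = -2)
o(n, u) = (6 + u)/(-2 + n) (o(n, u) = (1*(6 + 0) + u)/(n - 2) = (1*6 + u)/(-2 + n) = (6 + u)/(-2 + n))
(469 + o(20, 18))**2 = (469 + (6 + 18)/(-2 + 20))**2 = (469 + 24/18)**2 = (469 + (1/18)*24)**2 = (469 + 4/3)**2 = (1411/3)**2 = 1990921/9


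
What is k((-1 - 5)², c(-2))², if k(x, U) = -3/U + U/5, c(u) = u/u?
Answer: 196/25 ≈ 7.8400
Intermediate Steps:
c(u) = 1
k(x, U) = -3/U + U/5 (k(x, U) = -3/U + U*(⅕) = -3/U + U/5)
k((-1 - 5)², c(-2))² = (-3/1 + (⅕)*1)² = (-3*1 + ⅕)² = (-3 + ⅕)² = (-14/5)² = 196/25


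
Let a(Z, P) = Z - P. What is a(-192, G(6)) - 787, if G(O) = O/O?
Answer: -980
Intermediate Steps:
G(O) = 1
a(-192, G(6)) - 787 = (-192 - 1*1) - 787 = (-192 - 1) - 787 = -193 - 787 = -980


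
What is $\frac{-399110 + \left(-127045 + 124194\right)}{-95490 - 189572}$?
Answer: $\frac{401961}{285062} \approx 1.4101$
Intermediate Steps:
$\frac{-399110 + \left(-127045 + 124194\right)}{-95490 - 189572} = \frac{-399110 - 2851}{-285062} = \left(-401961\right) \left(- \frac{1}{285062}\right) = \frac{401961}{285062}$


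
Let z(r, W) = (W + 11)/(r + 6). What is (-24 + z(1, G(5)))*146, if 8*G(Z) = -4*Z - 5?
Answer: -13359/4 ≈ -3339.8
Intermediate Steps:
G(Z) = -5/8 - Z/2 (G(Z) = (-4*Z - 5)/8 = (-5 - 4*Z)/8 = -5/8 - Z/2)
z(r, W) = (11 + W)/(6 + r)
(-24 + z(1, G(5)))*146 = (-24 + (11 + (-5/8 - ½*5))/(6 + 1))*146 = (-24 + (11 + (-5/8 - 5/2))/7)*146 = (-24 + (11 - 25/8)/7)*146 = (-24 + (⅐)*(63/8))*146 = (-24 + 9/8)*146 = -183/8*146 = -13359/4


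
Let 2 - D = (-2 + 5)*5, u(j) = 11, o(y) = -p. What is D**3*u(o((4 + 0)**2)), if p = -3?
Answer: -24167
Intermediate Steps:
o(y) = 3 (o(y) = -1*(-3) = 3)
D = -13 (D = 2 - (-2 + 5)*5 = 2 - 3*5 = 2 - 1*15 = 2 - 15 = -13)
D**3*u(o((4 + 0)**2)) = (-13)**3*11 = -2197*11 = -24167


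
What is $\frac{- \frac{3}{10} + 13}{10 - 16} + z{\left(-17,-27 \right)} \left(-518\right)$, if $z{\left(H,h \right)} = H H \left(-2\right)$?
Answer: $\frac{17964113}{60} \approx 2.994 \cdot 10^{5}$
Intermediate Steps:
$z{\left(H,h \right)} = - 2 H^{2}$ ($z{\left(H,h \right)} = H^{2} \left(-2\right) = - 2 H^{2}$)
$\frac{- \frac{3}{10} + 13}{10 - 16} + z{\left(-17,-27 \right)} \left(-518\right) = \frac{- \frac{3}{10} + 13}{10 - 16} + - 2 \left(-17\right)^{2} \left(-518\right) = \frac{\left(-3\right) \frac{1}{10} + 13}{-6} + \left(-2\right) 289 \left(-518\right) = \left(- \frac{3}{10} + 13\right) \left(- \frac{1}{6}\right) - -299404 = \frac{127}{10} \left(- \frac{1}{6}\right) + 299404 = - \frac{127}{60} + 299404 = \frac{17964113}{60}$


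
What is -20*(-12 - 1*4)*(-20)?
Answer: -6400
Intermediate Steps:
-20*(-12 - 1*4)*(-20) = -20*(-12 - 4)*(-20) = -20*(-16)*(-20) = 320*(-20) = -6400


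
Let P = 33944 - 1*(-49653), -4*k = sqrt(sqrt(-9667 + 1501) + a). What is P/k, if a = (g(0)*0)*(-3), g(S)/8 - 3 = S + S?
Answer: 167194*8166**(3/4)*I**(3/2)/4083 ≈ -24873.0 + 24873.0*I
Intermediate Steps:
g(S) = 24 + 16*S (g(S) = 24 + 8*(S + S) = 24 + 8*(2*S) = 24 + 16*S)
a = 0 (a = ((24 + 16*0)*0)*(-3) = ((24 + 0)*0)*(-3) = (24*0)*(-3) = 0*(-3) = 0)
k = -8166**(1/4)*sqrt(I)/4 (k = -sqrt(sqrt(-9667 + 1501) + 0)/4 = -sqrt(sqrt(-8166) + 0)/4 = -sqrt(I*sqrt(8166) + 0)/4 = -8166**(1/4)*sqrt(I)/4 ≈ -1.6805 - 1.6805*I)
P = 83597 (P = 33944 + 49653 = 83597)
P/k = 83597/((-8166**(1/4)*sqrt(I)/4)) = 83597*(2*8166**(3/4)*I**(3/2)/4083) = 167194*8166**(3/4)*I**(3/2)/4083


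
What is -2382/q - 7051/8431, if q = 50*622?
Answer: -119684371/131102050 ≈ -0.91291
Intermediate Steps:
q = 31100
-2382/q - 7051/8431 = -2382/31100 - 7051/8431 = -2382*1/31100 - 7051*1/8431 = -1191/15550 - 7051/8431 = -119684371/131102050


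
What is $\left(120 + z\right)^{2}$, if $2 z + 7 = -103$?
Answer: $4225$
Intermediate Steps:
$z = -55$ ($z = - \frac{7}{2} + \frac{1}{2} \left(-103\right) = - \frac{7}{2} - \frac{103}{2} = -55$)
$\left(120 + z\right)^{2} = \left(120 - 55\right)^{2} = 65^{2} = 4225$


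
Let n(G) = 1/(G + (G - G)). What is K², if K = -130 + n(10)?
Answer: 1687401/100 ≈ 16874.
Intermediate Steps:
n(G) = 1/G (n(G) = 1/(G + 0) = 1/G)
K = -1299/10 (K = -130 + 1/10 = -130 + ⅒ = -1299/10 ≈ -129.90)
K² = (-1299/10)² = 1687401/100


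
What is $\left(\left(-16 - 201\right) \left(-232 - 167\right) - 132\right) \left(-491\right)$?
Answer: $-42447441$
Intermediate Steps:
$\left(\left(-16 - 201\right) \left(-232 - 167\right) - 132\right) \left(-491\right) = \left(\left(-217\right) \left(-399\right) - 132\right) \left(-491\right) = \left(86583 - 132\right) \left(-491\right) = 86451 \left(-491\right) = -42447441$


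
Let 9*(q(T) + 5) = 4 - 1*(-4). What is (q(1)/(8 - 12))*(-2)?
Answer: -37/18 ≈ -2.0556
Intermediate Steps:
q(T) = -37/9 (q(T) = -5 + (4 - 1*(-4))/9 = -5 + (4 + 4)/9 = -5 + (⅑)*8 = -5 + 8/9 = -37/9)
(q(1)/(8 - 12))*(-2) = (-37/9/(8 - 12))*(-2) = (-37/9/(-4))*(-2) = -¼*(-37/9)*(-2) = (37/36)*(-2) = -37/18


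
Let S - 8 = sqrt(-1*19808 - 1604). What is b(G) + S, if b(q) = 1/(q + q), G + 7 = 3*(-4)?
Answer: 303/38 + 2*I*sqrt(5353) ≈ 7.9737 + 146.33*I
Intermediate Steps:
G = -19 (G = -7 + 3*(-4) = -7 - 12 = -19)
b(q) = 1/(2*q)
S = 8 + 2*I*sqrt(5353) (S = 8 + sqrt(-1*19808 - 1604) = 8 + sqrt(-19808 - 1604) = 8 + sqrt(-21412) = 8 + 2*I*sqrt(5353) ≈ 8.0 + 146.33*I)
b(G) + S = (1/2)/(-19) + (8 + 2*I*sqrt(5353)) = (1/2)*(-1/19) + (8 + 2*I*sqrt(5353)) = -1/38 + (8 + 2*I*sqrt(5353)) = 303/38 + 2*I*sqrt(5353)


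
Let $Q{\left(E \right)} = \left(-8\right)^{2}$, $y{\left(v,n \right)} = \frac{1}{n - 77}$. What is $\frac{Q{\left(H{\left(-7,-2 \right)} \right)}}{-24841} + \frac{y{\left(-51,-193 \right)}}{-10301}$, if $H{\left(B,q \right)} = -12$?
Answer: $- \frac{177976439}{69089528070} \approx -0.002576$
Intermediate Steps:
$y{\left(v,n \right)} = \frac{1}{-77 + n}$
$Q{\left(E \right)} = 64$
$\frac{Q{\left(H{\left(-7,-2 \right)} \right)}}{-24841} + \frac{y{\left(-51,-193 \right)}}{-10301} = \frac{64}{-24841} + \frac{1}{\left(-77 - 193\right) \left(-10301\right)} = 64 \left(- \frac{1}{24841}\right) + \frac{1}{-270} \left(- \frac{1}{10301}\right) = - \frac{64}{24841} - - \frac{1}{2781270} = - \frac{64}{24841} + \frac{1}{2781270} = - \frac{177976439}{69089528070}$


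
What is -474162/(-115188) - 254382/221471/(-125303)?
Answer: 2193081636431887/532763327728174 ≈ 4.1164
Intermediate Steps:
-474162/(-115188) - 254382/221471/(-125303) = -474162*(-1/115188) - 254382*1/221471*(-1/125303) = 79027/19198 - 254382/221471*(-1/125303) = 79027/19198 + 254382/27750980713 = 2193081636431887/532763327728174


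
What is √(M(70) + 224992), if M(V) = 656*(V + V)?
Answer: 4*√19802 ≈ 562.88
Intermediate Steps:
M(V) = 1312*V (M(V) = 656*(2*V) = 1312*V)
√(M(70) + 224992) = √(1312*70 + 224992) = √(91840 + 224992) = √316832 = 4*√19802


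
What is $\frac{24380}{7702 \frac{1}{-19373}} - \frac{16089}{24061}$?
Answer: $- \frac{5682232407809}{92658911} \approx -61324.0$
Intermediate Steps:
$\frac{24380}{7702 \frac{1}{-19373}} - \frac{16089}{24061} = \frac{24380}{7702 \left(- \frac{1}{19373}\right)} - \frac{16089}{24061} = \frac{24380}{- \frac{7702}{19373}} - \frac{16089}{24061} = 24380 \left(- \frac{19373}{7702}\right) - \frac{16089}{24061} = - \frac{236156870}{3851} - \frac{16089}{24061} = - \frac{5682232407809}{92658911}$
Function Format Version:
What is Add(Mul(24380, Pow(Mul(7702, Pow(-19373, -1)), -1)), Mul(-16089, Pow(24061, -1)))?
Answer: Rational(-5682232407809, 92658911) ≈ -61324.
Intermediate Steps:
Add(Mul(24380, Pow(Mul(7702, Pow(-19373, -1)), -1)), Mul(-16089, Pow(24061, -1))) = Add(Mul(24380, Pow(Mul(7702, Rational(-1, 19373)), -1)), Mul(-16089, Rational(1, 24061))) = Add(Mul(24380, Pow(Rational(-7702, 19373), -1)), Rational(-16089, 24061)) = Add(Mul(24380, Rational(-19373, 7702)), Rational(-16089, 24061)) = Add(Rational(-236156870, 3851), Rational(-16089, 24061)) = Rational(-5682232407809, 92658911)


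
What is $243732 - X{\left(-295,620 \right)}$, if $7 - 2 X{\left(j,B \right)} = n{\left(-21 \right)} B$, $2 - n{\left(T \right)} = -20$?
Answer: $\frac{501097}{2} \approx 2.5055 \cdot 10^{5}$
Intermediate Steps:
$n{\left(T \right)} = 22$ ($n{\left(T \right)} = 2 - -20 = 2 + 20 = 22$)
$X{\left(j,B \right)} = \frac{7}{2} - 11 B$ ($X{\left(j,B \right)} = \frac{7}{2} - \frac{22 B}{2} = \frac{7}{2} - 11 B$)
$243732 - X{\left(-295,620 \right)} = 243732 - \left(\frac{7}{2} - 6820\right) = 243732 - - \frac{13633}{2} = 243732 + \frac{13633}{2} = \frac{501097}{2}$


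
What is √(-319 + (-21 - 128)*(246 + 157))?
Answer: I*√60366 ≈ 245.69*I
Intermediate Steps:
√(-319 + (-21 - 128)*(246 + 157)) = √(-319 - 149*403) = √(-319 - 60047) = √(-60366) = I*√60366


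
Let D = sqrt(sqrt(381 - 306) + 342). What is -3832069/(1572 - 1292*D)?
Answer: -3832069/(1572 - 1292*sqrt(342 + 5*sqrt(3))) ≈ 169.40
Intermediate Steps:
D = sqrt(342 + 5*sqrt(3)) (D = sqrt(sqrt(75) + 342) = sqrt(5*sqrt(3) + 342) = sqrt(342 + 5*sqrt(3)) ≈ 18.726)
-3832069/(1572 - 1292*D) = -3832069/(1572 - 1292*sqrt(342 + 5*sqrt(3)))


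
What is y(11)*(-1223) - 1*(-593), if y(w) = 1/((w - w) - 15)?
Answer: 10118/15 ≈ 674.53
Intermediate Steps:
y(w) = -1/15 (y(w) = 1/(0 - 15) = 1/(-15) = -1/15)
y(11)*(-1223) - 1*(-593) = -1/15*(-1223) - 1*(-593) = 1223/15 + 593 = 10118/15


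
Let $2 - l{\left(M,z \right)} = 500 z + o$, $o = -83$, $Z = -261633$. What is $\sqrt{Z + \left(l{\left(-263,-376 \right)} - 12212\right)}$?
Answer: $16 i \sqrt{335} \approx 292.85 i$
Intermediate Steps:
$l{\left(M,z \right)} = 85 - 500 z$ ($l{\left(M,z \right)} = 2 - \left(500 z - 83\right) = 2 - \left(-83 + 500 z\right) = 85 - 500 z$)
$\sqrt{Z + \left(l{\left(-263,-376 \right)} - 12212\right)} = \sqrt{-261633 + \left(\left(85 - -188000\right) - 12212\right)} = \sqrt{-261633 + \left(\left(85 + 188000\right) - 12212\right)} = \sqrt{-261633 + \left(188085 - 12212\right)} = \sqrt{-261633 + 175873} = \sqrt{-85760} = 16 i \sqrt{335}$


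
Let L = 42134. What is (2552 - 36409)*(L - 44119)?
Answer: 67206145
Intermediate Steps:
(2552 - 36409)*(L - 44119) = (2552 - 36409)*(42134 - 44119) = -33857*(-1985) = 67206145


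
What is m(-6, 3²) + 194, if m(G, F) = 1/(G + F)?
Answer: 583/3 ≈ 194.33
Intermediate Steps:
m(G, F) = 1/(F + G)
m(-6, 3²) + 194 = 1/(3² - 6) + 194 = 1/(9 - 6) + 194 = 1/3 + 194 = ⅓ + 194 = 583/3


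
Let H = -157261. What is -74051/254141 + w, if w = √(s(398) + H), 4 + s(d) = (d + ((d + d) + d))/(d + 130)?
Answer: -74051/254141 + I*√685033206/66 ≈ -0.29138 + 396.56*I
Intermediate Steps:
s(d) = -4 + 4*d/(130 + d) (s(d) = -4 + (d + ((d + d) + d))/(d + 130) = -4 + (d + (2*d + d))/(130 + d) = -4 + (d + 3*d)/(130 + d) = -4 + (4*d)/(130 + d) = -4 + 4*d/(130 + d))
w = I*√685033206/66 (w = √(-520/(130 + 398) - 157261) = √(-520/528 - 157261) = √(-520*1/528 - 157261) = √(-65/66 - 157261) = √(-10379291/66) = I*√685033206/66 ≈ 396.56*I)
-74051/254141 + w = -74051/254141 + I*√685033206/66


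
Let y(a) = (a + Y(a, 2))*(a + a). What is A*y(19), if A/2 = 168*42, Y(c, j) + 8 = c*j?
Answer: 26276544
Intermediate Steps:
Y(c, j) = -8 + c*j
y(a) = 2*a*(-8 + 3*a) (y(a) = (a + (-8 + a*2))*(a + a) = (a + (-8 + 2*a))*(2*a) = (-8 + 3*a)*(2*a) = 2*a*(-8 + 3*a))
A = 14112 (A = 2*(168*42) = 2*7056 = 14112)
A*y(19) = 14112*(2*19*(-8 + 3*19)) = 14112*(2*19*(-8 + 57)) = 14112*(2*19*49) = 14112*1862 = 26276544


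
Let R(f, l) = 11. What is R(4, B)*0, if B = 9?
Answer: 0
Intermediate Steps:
R(4, B)*0 = 11*0 = 0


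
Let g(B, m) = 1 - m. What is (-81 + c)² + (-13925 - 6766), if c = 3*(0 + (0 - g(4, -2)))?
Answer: -12591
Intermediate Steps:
c = -9 (c = 3*(0 + (0 - (1 - 1*(-2)))) = 3*(0 + (0 - (1 + 2))) = 3*(0 + (0 - 1*3)) = 3*(0 + (0 - 3)) = 3*(0 - 3) = 3*(-3) = -9)
(-81 + c)² + (-13925 - 6766) = (-81 - 9)² + (-13925 - 6766) = (-90)² - 20691 = 8100 - 20691 = -12591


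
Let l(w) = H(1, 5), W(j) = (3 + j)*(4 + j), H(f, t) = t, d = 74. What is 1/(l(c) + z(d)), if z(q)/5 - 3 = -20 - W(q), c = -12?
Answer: -1/30110 ≈ -3.3212e-5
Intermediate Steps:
l(w) = 5
z(q) = -145 - 35*q - 5*q**2 (z(q) = 15 + 5*(-20 - (12 + q**2 + 7*q)) = 15 + 5*(-20 + (-12 - q**2 - 7*q)) = 15 + 5*(-32 - q**2 - 7*q) = 15 + (-160 - 35*q - 5*q**2) = -145 - 35*q - 5*q**2)
1/(l(c) + z(d)) = 1/(5 + (-145 - 35*74 - 5*74**2)) = 1/(5 + (-145 - 2590 - 5*5476)) = 1/(5 + (-145 - 2590 - 27380)) = 1/(5 - 30115) = 1/(-30110) = -1/30110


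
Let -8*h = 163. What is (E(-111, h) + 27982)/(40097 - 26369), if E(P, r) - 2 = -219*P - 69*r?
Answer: 143197/36608 ≈ 3.9116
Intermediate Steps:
h = -163/8 (h = -⅛*163 = -163/8 ≈ -20.375)
E(P, r) = 2 - 219*P - 69*r (E(P, r) = 2 + (-219*P - 69*r) = 2 - 219*P - 69*r)
(E(-111, h) + 27982)/(40097 - 26369) = ((2 - 219*(-111) - 69*(-163/8)) + 27982)/(40097 - 26369) = ((2 + 24309 + 11247/8) + 27982)/13728 = (205735/8 + 27982)*(1/13728) = (429591/8)*(1/13728) = 143197/36608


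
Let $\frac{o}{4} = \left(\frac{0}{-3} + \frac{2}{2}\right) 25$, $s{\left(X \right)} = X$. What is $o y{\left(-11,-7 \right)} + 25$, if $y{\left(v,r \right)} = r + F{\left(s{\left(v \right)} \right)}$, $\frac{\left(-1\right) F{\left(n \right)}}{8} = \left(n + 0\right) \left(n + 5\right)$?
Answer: $-53475$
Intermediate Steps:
$F{\left(n \right)} = - 8 n \left(5 + n\right)$ ($F{\left(n \right)} = - 8 \left(n + 0\right) \left(n + 5\right) = - 8 n \left(5 + n\right)$)
$y{\left(v,r \right)} = r - 8 v \left(5 + v\right)$
$o = 100$ ($o = 4 \left(\frac{0}{-3} + \frac{2}{2}\right) 25 = 4 \left(0 \left(- \frac{1}{3}\right) + 2 \cdot \frac{1}{2}\right) 25 = 4 \left(0 + 1\right) 25 = 4 \cdot 1 \cdot 25 = 4 \cdot 25 = 100$)
$o y{\left(-11,-7 \right)} + 25 = 100 \left(-7 - - 88 \left(5 - 11\right)\right) + 25 = 100 \left(-7 - \left(-88\right) \left(-6\right)\right) + 25 = 100 \left(-7 - 528\right) + 25 = 100 \left(-535\right) + 25 = -53500 + 25 = -53475$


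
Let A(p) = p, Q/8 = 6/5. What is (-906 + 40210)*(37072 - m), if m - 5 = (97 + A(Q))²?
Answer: 25256200144/25 ≈ 1.0102e+9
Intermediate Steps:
Q = 48/5 (Q = 8*(6/5) = 48/5 ≈ 9.6000)
m = 284214/25 (m = 5 + (97 + 48/5)² = 5 + (533/5)² = 5 + 284089/25 = 284214/25 ≈ 11369.)
(-906 + 40210)*(37072 - m) = (-906 + 40210)*(37072 - 1*284214/25) = 39304*(37072 - 284214/25) = 39304*(642586/25) = 25256200144/25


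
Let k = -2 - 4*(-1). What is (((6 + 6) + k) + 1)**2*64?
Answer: 14400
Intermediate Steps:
k = 2 (k = -2 - 1*(-4) = -2 + 4 = 2)
(((6 + 6) + k) + 1)**2*64 = (((6 + 6) + 2) + 1)**2*64 = ((12 + 2) + 1)**2*64 = (14 + 1)**2*64 = 15**2*64 = 225*64 = 14400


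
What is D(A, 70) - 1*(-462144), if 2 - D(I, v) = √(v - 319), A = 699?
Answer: 462146 - I*√249 ≈ 4.6215e+5 - 15.78*I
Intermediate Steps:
D(I, v) = 2 - √(-319 + v) (D(I, v) = 2 - √(v - 319) = 2 - √(-319 + v))
D(A, 70) - 1*(-462144) = (2 - √(-319 + 70)) - 1*(-462144) = (2 - √(-249)) + 462144 = (2 - I*√249) + 462144 = 462146 - I*√249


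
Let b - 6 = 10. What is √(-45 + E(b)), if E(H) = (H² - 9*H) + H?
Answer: √83 ≈ 9.1104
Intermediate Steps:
b = 16 (b = 6 + 10 = 16)
E(H) = H² - 8*H
√(-45 + E(b)) = √(-45 + 16*(-8 + 16)) = √(-45 + 16*8) = √(-45 + 128) = √83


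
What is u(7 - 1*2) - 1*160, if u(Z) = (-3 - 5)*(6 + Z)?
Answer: -248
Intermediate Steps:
u(Z) = -48 - 8*Z (u(Z) = -8*(6 + Z) = -48 - 8*Z)
u(7 - 1*2) - 1*160 = (-48 - 8*(7 - 1*2)) - 1*160 = (-48 - 8*(7 - 2)) - 160 = (-48 - 8*5) - 160 = (-48 - 40) - 160 = -88 - 160 = -248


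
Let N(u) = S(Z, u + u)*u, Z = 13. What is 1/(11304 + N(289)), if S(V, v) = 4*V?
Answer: 1/26332 ≈ 3.7977e-5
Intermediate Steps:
N(u) = 52*u (N(u) = (4*13)*u = 52*u)
1/(11304 + N(289)) = 1/(11304 + 52*289) = 1/(11304 + 15028) = 1/26332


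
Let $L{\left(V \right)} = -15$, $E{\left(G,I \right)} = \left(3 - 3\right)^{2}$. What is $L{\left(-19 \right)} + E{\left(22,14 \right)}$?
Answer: $-15$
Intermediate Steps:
$E{\left(G,I \right)} = 0$ ($E{\left(G,I \right)} = 0^{2} = 0$)
$L{\left(-19 \right)} + E{\left(22,14 \right)} = -15 + 0 = -15$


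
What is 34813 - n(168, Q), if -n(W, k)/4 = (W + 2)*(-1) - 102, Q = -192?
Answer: 33725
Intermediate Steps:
n(W, k) = 416 + 4*W (n(W, k) = -4*((W + 2)*(-1) - 102) = -4*((2 + W)*(-1) - 102) = -4*((-2 - W) - 102) = -4*(-104 - W) = 416 + 4*W)
34813 - n(168, Q) = 34813 - (416 + 4*168) = 34813 - (416 + 672) = 34813 - 1*1088 = 34813 - 1088 = 33725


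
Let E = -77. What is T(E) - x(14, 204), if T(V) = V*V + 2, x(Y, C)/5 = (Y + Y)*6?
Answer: 5091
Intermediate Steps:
x(Y, C) = 60*Y (x(Y, C) = 5*((Y + Y)*6) = 5*((2*Y)*6) = 5*(12*Y) = 60*Y)
T(V) = 2 + V² (T(V) = V² + 2 = 2 + V²)
T(E) - x(14, 204) = (2 + (-77)²) - 60*14 = (2 + 5929) - 1*840 = 5931 - 840 = 5091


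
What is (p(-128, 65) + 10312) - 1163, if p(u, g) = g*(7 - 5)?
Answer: 9279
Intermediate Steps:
p(u, g) = 2*g (p(u, g) = g*2 = 2*g)
(p(-128, 65) + 10312) - 1163 = (2*65 + 10312) - 1163 = (130 + 10312) - 1163 = 10442 - 1163 = 9279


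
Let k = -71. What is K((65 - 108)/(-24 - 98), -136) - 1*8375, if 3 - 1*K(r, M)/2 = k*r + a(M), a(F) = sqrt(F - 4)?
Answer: -507456/61 - 4*I*sqrt(35) ≈ -8319.0 - 23.664*I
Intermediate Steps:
a(F) = sqrt(-4 + F)
K(r, M) = 6 - 2*sqrt(-4 + M) + 142*r (K(r, M) = 6 - 2*(-71*r + sqrt(-4 + M)) = 6 - 2*(sqrt(-4 + M) - 71*r) = 6 + (-2*sqrt(-4 + M) + 142*r) = 6 - 2*sqrt(-4 + M) + 142*r)
K((65 - 108)/(-24 - 98), -136) - 1*8375 = (6 - 2*sqrt(-4 - 136) + 142*((65 - 108)/(-24 - 98))) - 1*8375 = (6 - 4*I*sqrt(35) + 142*(-43/(-122))) - 8375 = (6 - 4*I*sqrt(35) + 142*(-43*(-1/122))) - 8375 = (6 - 4*I*sqrt(35) + 142*(43/122)) - 8375 = (6 - 4*I*sqrt(35) + 3053/61) - 8375 = (3419/61 - 4*I*sqrt(35)) - 8375 = -507456/61 - 4*I*sqrt(35)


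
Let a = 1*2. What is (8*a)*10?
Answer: 160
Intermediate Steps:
a = 2
(8*a)*10 = (8*2)*10 = 16*10 = 160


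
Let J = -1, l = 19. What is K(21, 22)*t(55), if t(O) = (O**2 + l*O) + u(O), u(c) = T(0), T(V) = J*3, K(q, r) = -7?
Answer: -28469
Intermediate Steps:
T(V) = -3 (T(V) = -1*3 = -3)
u(c) = -3
t(O) = -3 + O**2 + 19*O (t(O) = (O**2 + 19*O) - 3 = -3 + O**2 + 19*O)
K(21, 22)*t(55) = -7*(-3 + 55**2 + 19*55) = -7*(-3 + 3025 + 1045) = -7*4067 = -28469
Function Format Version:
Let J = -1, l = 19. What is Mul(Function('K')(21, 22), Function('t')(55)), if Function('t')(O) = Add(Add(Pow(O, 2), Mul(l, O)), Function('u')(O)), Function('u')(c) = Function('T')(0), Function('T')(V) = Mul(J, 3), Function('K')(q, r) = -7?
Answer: -28469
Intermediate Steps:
Function('T')(V) = -3 (Function('T')(V) = Mul(-1, 3) = -3)
Function('u')(c) = -3
Function('t')(O) = Add(-3, Pow(O, 2), Mul(19, O)) (Function('t')(O) = Add(Add(Pow(O, 2), Mul(19, O)), -3) = Add(-3, Pow(O, 2), Mul(19, O)))
Mul(Function('K')(21, 22), Function('t')(55)) = Mul(-7, Add(-3, Pow(55, 2), Mul(19, 55))) = Mul(-7, Add(-3, 3025, 1045)) = Mul(-7, 4067) = -28469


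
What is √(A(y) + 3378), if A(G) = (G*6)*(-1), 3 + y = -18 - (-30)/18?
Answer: √3494 ≈ 59.110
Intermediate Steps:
y = -58/3 (y = -3 + (-18 - (-30)/18) = -3 + (-18 - 1*(-5/3)) = -3 + (-18 + 5/3) = -3 - 49/3 = -58/3 ≈ -19.333)
A(G) = -6*G (A(G) = (6*G)*(-1) = -6*G)
√(A(y) + 3378) = √(-6*(-58/3) + 3378) = √(116 + 3378) = √3494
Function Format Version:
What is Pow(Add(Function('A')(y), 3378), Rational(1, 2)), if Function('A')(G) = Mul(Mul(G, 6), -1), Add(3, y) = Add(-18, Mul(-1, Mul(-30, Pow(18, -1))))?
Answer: Pow(3494, Rational(1, 2)) ≈ 59.110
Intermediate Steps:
y = Rational(-58, 3) (y = Add(-3, Add(-18, Mul(-1, Mul(-30, Pow(18, -1))))) = Add(-3, Add(-18, Mul(-1, Mul(-30, Rational(1, 18))))) = Add(-3, Add(-18, Mul(-1, Rational(-5, 3)))) = Add(-3, Add(-18, Rational(5, 3))) = Add(-3, Rational(-49, 3)) = Rational(-58, 3) ≈ -19.333)
Function('A')(G) = Mul(-6, G) (Function('A')(G) = Mul(Mul(6, G), -1) = Mul(-6, G))
Pow(Add(Function('A')(y), 3378), Rational(1, 2)) = Pow(Add(Mul(-6, Rational(-58, 3)), 3378), Rational(1, 2)) = Pow(Add(116, 3378), Rational(1, 2)) = Pow(3494, Rational(1, 2))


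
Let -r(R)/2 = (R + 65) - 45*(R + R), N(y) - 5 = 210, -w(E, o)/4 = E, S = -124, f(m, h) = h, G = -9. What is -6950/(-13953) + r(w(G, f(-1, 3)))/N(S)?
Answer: 2071888/69765 ≈ 29.698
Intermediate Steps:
w(E, o) = -4*E
N(y) = 215 (N(y) = 5 + 210 = 215)
r(R) = -130 + 178*R (r(R) = -2*((R + 65) - 45*(R + R)) = -2*((65 + R) - 90*R) = -2*(65 - 89*R) = -130 + 178*R)
-6950/(-13953) + r(w(G, f(-1, 3)))/N(S) = -6950/(-13953) + (-130 + 178*(-4*(-9)))/215 = -6950*(-1/13953) + (-130 + 178*36)*(1/215) = 6950/13953 + (-130 + 6408)*(1/215) = 6950/13953 + 6278*(1/215) = 6950/13953 + 146/5 = 2071888/69765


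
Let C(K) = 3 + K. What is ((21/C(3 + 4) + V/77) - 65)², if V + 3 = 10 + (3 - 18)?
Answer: 2353511169/592900 ≈ 3969.5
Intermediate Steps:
V = -8 (V = -3 + (10 + (3 - 18)) = -3 + (10 - 15) = -3 - 5 = -8)
((21/C(3 + 4) + V/77) - 65)² = ((21/(3 + (3 + 4)) - 8/77) - 65)² = ((21/(3 + 7) - 8*1/77) - 65)² = ((21/10 - 8/77) - 65)² = (1537/770 - 65)² = (-48513/770)² = 2353511169/592900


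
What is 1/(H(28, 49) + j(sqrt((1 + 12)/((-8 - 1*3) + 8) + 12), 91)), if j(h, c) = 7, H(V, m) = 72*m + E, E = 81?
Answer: 1/3616 ≈ 0.00027655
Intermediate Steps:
H(V, m) = 81 + 72*m (H(V, m) = 72*m + 81 = 81 + 72*m)
1/(H(28, 49) + j(sqrt((1 + 12)/((-8 - 1*3) + 8) + 12), 91)) = 1/((81 + 72*49) + 7) = 1/((81 + 3528) + 7) = 1/(3609 + 7) = 1/3616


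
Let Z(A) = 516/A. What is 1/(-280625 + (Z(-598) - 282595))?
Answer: -299/168403038 ≈ -1.7755e-6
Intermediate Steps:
1/(-280625 + (Z(-598) - 282595)) = 1/(-280625 + (516/(-598) - 282595)) = 1/(-280625 + (516*(-1/598) - 282595)) = 1/(-280625 + (-258/299 - 282595)) = 1/(-280625 - 84496163/299) = 1/(-168403038/299) = -299/168403038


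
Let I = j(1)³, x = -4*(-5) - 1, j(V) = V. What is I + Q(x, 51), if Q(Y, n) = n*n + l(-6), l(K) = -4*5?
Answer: 2582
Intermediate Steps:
l(K) = -20
x = 19 (x = 20 - 1 = 19)
Q(Y, n) = -20 + n² (Q(Y, n) = n*n - 20 = n² - 20 = -20 + n²)
I = 1 (I = 1³ = 1)
I + Q(x, 51) = 1 + (-20 + 51²) = 1 + (-20 + 2601) = 1 + 2581 = 2582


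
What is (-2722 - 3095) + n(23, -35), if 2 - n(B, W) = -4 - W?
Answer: -5846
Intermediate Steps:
n(B, W) = 6 + W (n(B, W) = 2 - (-4 - W) = 2 + (4 + W) = 6 + W)
(-2722 - 3095) + n(23, -35) = (-2722 - 3095) + (6 - 35) = -5817 - 29 = -5846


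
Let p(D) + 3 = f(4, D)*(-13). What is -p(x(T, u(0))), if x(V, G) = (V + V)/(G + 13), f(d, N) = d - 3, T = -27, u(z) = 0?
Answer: 16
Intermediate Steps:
f(d, N) = -3 + d
x(V, G) = 2*V/(13 + G) (x(V, G) = (2*V)/(13 + G) = 2*V/(13 + G))
p(D) = -16 (p(D) = -3 + (-3 + 4)*(-13) = -3 + 1*(-13) = -3 - 13 = -16)
-p(x(T, u(0))) = -1*(-16) = 16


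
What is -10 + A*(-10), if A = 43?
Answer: -440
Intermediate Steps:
-10 + A*(-10) = -10 + 43*(-10) = -10 - 430 = -440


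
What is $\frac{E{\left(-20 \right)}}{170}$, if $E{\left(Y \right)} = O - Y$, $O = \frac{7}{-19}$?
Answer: $\frac{373}{3230} \approx 0.11548$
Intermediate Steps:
$O = - \frac{7}{19}$ ($O = 7 \left(- \frac{1}{19}\right) = - \frac{7}{19} \approx -0.36842$)
$E{\left(Y \right)} = - \frac{7}{19} - Y$
$\frac{E{\left(-20 \right)}}{170} = \frac{- \frac{7}{19} - -20}{170} = \left(- \frac{7}{19} + 20\right) \frac{1}{170} = \frac{373}{19} \cdot \frac{1}{170} = \frac{373}{3230}$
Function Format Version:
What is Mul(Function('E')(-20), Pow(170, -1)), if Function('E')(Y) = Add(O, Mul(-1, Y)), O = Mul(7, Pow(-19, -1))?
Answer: Rational(373, 3230) ≈ 0.11548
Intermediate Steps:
O = Rational(-7, 19) (O = Mul(7, Rational(-1, 19)) = Rational(-7, 19) ≈ -0.36842)
Function('E')(Y) = Add(Rational(-7, 19), Mul(-1, Y))
Mul(Function('E')(-20), Pow(170, -1)) = Mul(Add(Rational(-7, 19), Mul(-1, -20)), Pow(170, -1)) = Mul(Add(Rational(-7, 19), 20), Rational(1, 170)) = Mul(Rational(373, 19), Rational(1, 170)) = Rational(373, 3230)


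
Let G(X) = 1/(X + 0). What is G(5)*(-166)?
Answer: -166/5 ≈ -33.200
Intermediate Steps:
G(X) = 1/X
G(5)*(-166) = -166/5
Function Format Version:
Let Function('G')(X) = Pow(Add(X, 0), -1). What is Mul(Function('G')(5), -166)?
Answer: Rational(-166, 5) ≈ -33.200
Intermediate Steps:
Function('G')(X) = Pow(X, -1)
Mul(Function('G')(5), -166) = Mul(Pow(5, -1), -166) = Mul(Rational(1, 5), -166) = Rational(-166, 5)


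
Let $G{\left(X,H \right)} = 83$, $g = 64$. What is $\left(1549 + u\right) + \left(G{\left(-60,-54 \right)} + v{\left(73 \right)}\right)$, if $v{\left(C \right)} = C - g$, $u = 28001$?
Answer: $29642$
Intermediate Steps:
$v{\left(C \right)} = -64 + C$ ($v{\left(C \right)} = C - 64 = -64 + C$)
$\left(1549 + u\right) + \left(G{\left(-60,-54 \right)} + v{\left(73 \right)}\right) = \left(1549 + 28001\right) + \left(83 + \left(-64 + 73\right)\right) = 29550 + \left(83 + 9\right) = 29550 + 92 = 29642$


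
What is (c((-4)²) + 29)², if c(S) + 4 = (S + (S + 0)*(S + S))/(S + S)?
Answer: 6889/4 ≈ 1722.3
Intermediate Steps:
c(S) = -4 + (S + 2*S²)/(2*S) (c(S) = -4 + (S + (S + 0)*(S + S))/(S + S) = -4 + (S + S*(2*S))/((2*S)) = -4 + (S + 2*S²)*(1/(2*S)) = -4 + (S + 2*S²)/(2*S))
(c((-4)²) + 29)² = ((-7/2 + (-4)²) + 29)² = ((-7/2 + 16) + 29)² = (25/2 + 29)² = (83/2)² = 6889/4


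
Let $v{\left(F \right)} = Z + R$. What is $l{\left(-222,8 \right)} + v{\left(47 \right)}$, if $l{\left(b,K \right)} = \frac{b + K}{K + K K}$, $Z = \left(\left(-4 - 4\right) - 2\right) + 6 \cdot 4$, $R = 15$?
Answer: $\frac{937}{36} \approx 26.028$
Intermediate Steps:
$Z = 14$ ($Z = \left(-8 - 2\right) + 24 = -10 + 24 = 14$)
$l{\left(b,K \right)} = \frac{K + b}{K + K^{2}}$
$v{\left(F \right)} = 29$ ($v{\left(F \right)} = 14 + 15 = 29$)
$l{\left(-222,8 \right)} + v{\left(47 \right)} = \frac{8 - 222}{8 \left(1 + 8\right)} + 29 = \frac{1}{8} \cdot \frac{1}{9} \left(-214\right) + 29 = - \frac{107}{36} + 29 = \frac{937}{36}$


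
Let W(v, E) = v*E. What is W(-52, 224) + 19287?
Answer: 7639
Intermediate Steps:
W(v, E) = E*v
W(-52, 224) + 19287 = 224*(-52) + 19287 = -11648 + 19287 = 7639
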